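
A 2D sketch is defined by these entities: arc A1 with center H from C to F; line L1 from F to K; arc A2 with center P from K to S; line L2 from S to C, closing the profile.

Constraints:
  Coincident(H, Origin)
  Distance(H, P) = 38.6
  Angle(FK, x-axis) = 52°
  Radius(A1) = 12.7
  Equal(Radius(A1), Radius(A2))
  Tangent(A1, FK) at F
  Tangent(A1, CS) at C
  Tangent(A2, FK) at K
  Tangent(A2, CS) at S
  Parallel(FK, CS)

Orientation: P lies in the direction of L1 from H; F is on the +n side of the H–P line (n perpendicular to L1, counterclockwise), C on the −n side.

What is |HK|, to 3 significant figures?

40.6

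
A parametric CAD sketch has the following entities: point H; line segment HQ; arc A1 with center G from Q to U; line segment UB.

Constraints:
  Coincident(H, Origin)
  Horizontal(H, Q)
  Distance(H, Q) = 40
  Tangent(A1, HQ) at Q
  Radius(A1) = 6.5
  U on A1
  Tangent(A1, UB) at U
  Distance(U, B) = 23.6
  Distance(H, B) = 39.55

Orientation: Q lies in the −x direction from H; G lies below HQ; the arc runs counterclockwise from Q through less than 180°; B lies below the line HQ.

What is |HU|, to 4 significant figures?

45.98

Checks: |GU| = 6.500 ✓; ∠(GU, UB) = 90.00° ✓; |UB| = 23.60 ✓; |HB| = 39.55 ✓.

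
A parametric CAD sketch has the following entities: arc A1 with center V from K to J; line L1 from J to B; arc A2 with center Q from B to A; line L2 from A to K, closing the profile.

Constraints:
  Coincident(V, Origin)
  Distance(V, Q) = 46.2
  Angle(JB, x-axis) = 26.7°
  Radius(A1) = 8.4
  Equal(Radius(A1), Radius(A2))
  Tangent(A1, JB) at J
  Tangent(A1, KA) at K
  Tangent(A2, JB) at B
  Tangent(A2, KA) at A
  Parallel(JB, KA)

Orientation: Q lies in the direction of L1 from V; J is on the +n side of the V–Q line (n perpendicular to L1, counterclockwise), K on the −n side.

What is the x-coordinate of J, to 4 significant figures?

-3.774

V is at the origin and Q lies 46.2 along u from V, so Q = 46.2·u = (41.27, 20.76). Tangency of A1 to both parallel lines with radius 8.4 puts J and K at V ± 8.4·n: J = (-3.774, 7.504), K = (3.774, -7.504). So J.x = -3.774.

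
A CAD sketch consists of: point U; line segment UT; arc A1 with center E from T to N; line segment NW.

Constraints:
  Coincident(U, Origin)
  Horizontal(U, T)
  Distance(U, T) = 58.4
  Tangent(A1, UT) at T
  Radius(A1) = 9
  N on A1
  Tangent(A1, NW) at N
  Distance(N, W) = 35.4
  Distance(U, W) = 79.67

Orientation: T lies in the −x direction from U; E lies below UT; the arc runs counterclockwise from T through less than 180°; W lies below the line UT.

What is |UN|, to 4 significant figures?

68.04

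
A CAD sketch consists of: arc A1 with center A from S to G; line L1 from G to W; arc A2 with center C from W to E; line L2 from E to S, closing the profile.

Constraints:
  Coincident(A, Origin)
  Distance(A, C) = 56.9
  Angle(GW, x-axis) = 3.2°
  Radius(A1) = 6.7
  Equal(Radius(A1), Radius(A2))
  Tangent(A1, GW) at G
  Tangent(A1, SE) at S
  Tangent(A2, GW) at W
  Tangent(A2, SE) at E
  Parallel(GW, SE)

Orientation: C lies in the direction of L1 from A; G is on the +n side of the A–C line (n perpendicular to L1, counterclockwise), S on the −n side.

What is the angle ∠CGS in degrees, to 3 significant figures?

83.3°

A is at the origin and C lies 56.9 along u from A, so C = 56.9·u = (56.8, 3.18). Tangency of A1 to both parallel lines with radius 6.7 puts G and S at A ± 6.7·n: G = (-0.374, 6.69), S = (0.374, -6.69). Then cos ∠CGS = GC·GS / (|GC||GS|), giving 83.3°.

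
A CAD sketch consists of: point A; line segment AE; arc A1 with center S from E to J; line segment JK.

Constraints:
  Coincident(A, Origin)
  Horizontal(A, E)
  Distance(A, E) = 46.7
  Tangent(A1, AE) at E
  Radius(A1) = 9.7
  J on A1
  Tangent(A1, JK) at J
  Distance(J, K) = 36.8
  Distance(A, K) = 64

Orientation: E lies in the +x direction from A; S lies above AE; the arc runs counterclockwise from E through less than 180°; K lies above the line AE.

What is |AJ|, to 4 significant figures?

57.30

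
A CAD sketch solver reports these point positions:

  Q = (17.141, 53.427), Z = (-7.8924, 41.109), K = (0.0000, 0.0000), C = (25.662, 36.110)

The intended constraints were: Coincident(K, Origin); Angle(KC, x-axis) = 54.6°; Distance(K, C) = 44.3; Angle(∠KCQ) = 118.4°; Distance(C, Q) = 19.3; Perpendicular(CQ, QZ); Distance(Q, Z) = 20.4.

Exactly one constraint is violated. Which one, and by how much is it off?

Distance(Q, Z) = 20.4 — off by 7.50.

K = (0.00, 0.00) ✓; KC at 54.60° ✓; |KC| = 44.30 ✓; ∠KCQ = 118.4° ✓; |CQ| = 19.30 ✓; ∠(CQ, QZ) = 90.00° ✓; |QZ| = 27.90 ✗.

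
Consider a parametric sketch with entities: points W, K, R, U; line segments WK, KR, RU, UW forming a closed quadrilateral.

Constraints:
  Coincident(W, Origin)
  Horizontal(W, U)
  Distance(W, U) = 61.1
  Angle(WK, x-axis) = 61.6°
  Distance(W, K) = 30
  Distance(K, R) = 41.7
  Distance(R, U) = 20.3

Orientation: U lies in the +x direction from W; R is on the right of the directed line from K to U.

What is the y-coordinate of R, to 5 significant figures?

-5.2089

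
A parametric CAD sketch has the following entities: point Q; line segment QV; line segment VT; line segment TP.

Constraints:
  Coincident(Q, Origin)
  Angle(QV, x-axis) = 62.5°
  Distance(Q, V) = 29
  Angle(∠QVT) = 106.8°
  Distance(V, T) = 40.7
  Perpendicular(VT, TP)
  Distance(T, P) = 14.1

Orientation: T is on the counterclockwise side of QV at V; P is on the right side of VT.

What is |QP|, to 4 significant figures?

64.51

Q is at the origin; QV runs at 62.5° with length 29.0, so V = 29.0·(cos 62.5°, sin 62.5°) = (13.39, 25.72). ∠QVT = 106.8°, so VT runs at 62.5° + (180° − 106.8°) = 135.7° from the x-axis; with |VT| = 40.7, T = V + 40.7·(cos 135.7°, sin 135.7°) = (-15.74, 54.15). VT is perpendicular to TP; with |TP| = 14.1 on the right of VT, P = T + 14.1·(0.6984, 0.7157) = (-5.890, 64.24). Then |QP| = |P − Q| = 64.51.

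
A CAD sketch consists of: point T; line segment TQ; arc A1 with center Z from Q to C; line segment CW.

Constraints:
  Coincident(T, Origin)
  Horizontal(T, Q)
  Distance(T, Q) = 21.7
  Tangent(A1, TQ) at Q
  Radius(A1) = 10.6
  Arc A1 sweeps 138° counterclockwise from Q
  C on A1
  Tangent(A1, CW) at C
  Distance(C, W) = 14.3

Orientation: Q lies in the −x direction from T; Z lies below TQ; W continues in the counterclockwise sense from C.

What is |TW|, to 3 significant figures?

33.4

On A1, Q sits at bearing 90° from Z; a 138° counterclockwise sweep puts C at bearing 228°, so C = Z + 10.6·(cos 228°, sin 228°) = (-28.8, -18.5). Since A1 is tangent to CW there, ZC ⟂ CW, so CW runs along (−sin 228°, cos 228°); with |CW| = 14.3, W = (-18.2, -28.0). Then |TW| = |W − T| = 33.4.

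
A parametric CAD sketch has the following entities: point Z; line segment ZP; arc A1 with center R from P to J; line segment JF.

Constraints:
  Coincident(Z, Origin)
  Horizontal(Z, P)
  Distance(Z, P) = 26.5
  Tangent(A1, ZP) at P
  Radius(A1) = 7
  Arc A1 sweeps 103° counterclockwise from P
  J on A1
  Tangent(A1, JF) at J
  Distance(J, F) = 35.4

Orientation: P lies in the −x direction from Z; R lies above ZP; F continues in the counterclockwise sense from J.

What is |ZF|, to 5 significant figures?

51.175

Z is at the origin; ZP is horizontal with |ZP| = 26.5 and P on the −x side, so P = (-26.500, 0.0000). A1 meets ZP tangentially, so RP is at right angles to ZP, so R = P + (0, 7) = (-26.500, 7.0000). On A1, P sits at bearing -90° from R; a 103° counterclockwise sweep puts J at bearing 13°, so J = R + 7.0·(cos 13°, sin 13°) = (-19.679, 8.5747). A1 meets JF tangentially, so RJ is at right angles to JF, so JF runs along (−sin 13°, cos 13°); with |JF| = 35.4, F = (-27.643, 43.067). Then |ZF| = |F − Z| = 51.175.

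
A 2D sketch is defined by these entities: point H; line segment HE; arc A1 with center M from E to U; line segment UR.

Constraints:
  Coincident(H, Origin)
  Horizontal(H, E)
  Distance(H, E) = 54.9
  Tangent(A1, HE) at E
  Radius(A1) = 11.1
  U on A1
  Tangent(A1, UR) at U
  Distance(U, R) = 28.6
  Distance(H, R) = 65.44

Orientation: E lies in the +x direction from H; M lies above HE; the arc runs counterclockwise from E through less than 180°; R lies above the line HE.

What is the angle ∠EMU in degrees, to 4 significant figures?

119.2°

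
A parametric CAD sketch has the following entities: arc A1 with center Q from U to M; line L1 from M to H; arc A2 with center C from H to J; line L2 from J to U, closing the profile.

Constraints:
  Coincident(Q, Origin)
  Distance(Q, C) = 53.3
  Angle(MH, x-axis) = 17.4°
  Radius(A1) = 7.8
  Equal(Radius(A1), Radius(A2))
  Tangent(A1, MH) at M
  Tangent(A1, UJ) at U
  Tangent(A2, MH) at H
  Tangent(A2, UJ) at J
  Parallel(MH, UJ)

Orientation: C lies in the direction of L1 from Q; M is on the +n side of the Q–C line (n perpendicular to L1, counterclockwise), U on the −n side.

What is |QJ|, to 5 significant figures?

53.868

The slot axis is L1's direction at 17.4°, so u = (cos 17.4°, sin 17.4°) = (0.95424, 0.29904) and n = (−sin 17.4°, cos 17.4°) = (-0.29904, 0.95424). Q is at the origin and C lies 53.3 along u from Q, so C = 53.3·u = (50.861, 15.939). Tangency of A1 to both parallel lines with radius 7.8 puts M and U at Q ± 7.8·n: M = (-2.3325, 7.4431), U = (2.3325, -7.4431). Equal radii place H and J the same way about C: H = C + 7.8·n = (48.528, 23.382), J = C − 7.8·n = (53.194, 8.4958). Then |QJ| = |J − Q| = 53.868.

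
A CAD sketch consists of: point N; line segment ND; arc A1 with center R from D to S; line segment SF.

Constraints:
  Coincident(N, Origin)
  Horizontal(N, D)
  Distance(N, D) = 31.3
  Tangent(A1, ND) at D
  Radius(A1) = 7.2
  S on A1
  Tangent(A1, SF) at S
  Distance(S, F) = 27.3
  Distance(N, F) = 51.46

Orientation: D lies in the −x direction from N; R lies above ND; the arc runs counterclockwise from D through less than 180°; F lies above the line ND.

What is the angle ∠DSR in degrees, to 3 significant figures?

30.7°

Checks: |RS| = 7.200 ✓; ∠(RS, SF) = 90.00° ✓; |SF| = 27.30 ✓; |NF| = 51.46 ✓.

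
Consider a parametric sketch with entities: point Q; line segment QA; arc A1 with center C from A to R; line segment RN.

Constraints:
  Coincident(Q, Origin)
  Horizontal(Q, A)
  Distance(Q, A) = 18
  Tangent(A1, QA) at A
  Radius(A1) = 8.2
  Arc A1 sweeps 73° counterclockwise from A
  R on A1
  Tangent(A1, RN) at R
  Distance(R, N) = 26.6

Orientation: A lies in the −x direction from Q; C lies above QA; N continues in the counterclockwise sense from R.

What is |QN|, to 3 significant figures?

31.3

Q is at the origin; QA is horizontal with |QA| = 18.0 and A on the −x side, so A = (-18.0, 0.00). A1 meets QA tangentially, so CA is at right angles to QA, so C = A + (0, 8.2) = (-18.0, 8.20). On A1, A sits at bearing -90° from C; a 73° counterclockwise sweep puts R at bearing -17°, so R = C + 8.2·(cos -17°, sin -17°) = (-10.2, 5.80). Since A1 is tangent to RN there, CR ⟂ RN, so RN runs along (−sin -17°, cos -17°); with |RN| = 26.6, N = (-2.38, 31.2). Then |QN| = |N − Q| = 31.3.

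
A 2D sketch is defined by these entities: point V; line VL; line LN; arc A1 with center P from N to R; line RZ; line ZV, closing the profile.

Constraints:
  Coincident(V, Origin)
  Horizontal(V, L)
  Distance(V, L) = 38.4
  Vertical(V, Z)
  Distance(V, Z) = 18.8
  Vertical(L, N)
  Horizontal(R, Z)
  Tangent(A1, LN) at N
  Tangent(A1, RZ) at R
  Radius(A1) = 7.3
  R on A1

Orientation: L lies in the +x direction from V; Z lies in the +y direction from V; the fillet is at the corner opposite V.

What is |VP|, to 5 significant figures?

33.158

V and Z share the same x with |VZ| = 18.8 and Z on the +y side, so Z = (0.0000, 18.800). The virtual corner opposite V is at (38.400, 18.800). A1 meets LN tangentially, so PN is at right angles to LN and A1 meets RZ tangentially, so PR is at right angles to RZ, with radius 7.3, so the center P sits 7.3 in from both sides at P = (31.100, 11.500). Then |VP| = |P − V| = 33.158.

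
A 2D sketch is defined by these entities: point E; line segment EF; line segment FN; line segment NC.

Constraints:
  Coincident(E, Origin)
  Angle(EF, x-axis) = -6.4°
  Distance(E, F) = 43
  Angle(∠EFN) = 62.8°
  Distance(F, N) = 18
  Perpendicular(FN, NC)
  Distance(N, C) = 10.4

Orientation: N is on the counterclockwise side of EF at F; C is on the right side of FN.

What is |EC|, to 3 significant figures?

48.7

E is at the origin; EF runs at -6.4° with length 43.0, so F = 43.0·(cos -6.4°, sin -6.4°) = (42.7, -4.79). ∠EFN = 62.8°, so FN runs at -6.4° + (180° − 62.8°) = 111° from the x-axis; with |FN| = 18.0, N = F + 18.0·(cos 111°, sin 111°) = (36.3, 12.0). The perpendicularity gives NC at right angles to FN; with |NC| = 10.4 on the right of FN, C = N + 10.4·(0.935, 0.355) = (46.1, 15.7). Then |EC| = |C − E| = 48.7.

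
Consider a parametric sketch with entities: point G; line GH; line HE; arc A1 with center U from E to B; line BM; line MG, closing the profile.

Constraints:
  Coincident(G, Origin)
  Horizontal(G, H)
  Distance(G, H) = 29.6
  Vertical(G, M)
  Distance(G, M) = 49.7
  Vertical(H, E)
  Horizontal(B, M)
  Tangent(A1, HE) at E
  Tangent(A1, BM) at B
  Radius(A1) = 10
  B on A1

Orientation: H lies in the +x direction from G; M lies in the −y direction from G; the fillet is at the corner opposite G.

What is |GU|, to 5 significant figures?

44.275

G is at the origin; GH is horizontal with |GH| = 29.6 and H on the +x side, so H = (29.600, 0.0000). GM is vertical with |GM| = 49.7 and M on the −y side, so M = (0.0000, -49.700). The virtual corner opposite G is at (29.600, -49.700). The tangent condition forces UE to be normal to HE and tangency of A1 to BM means the radius UB is perpendicular to BM, with radius 10.0, so the center U sits 10.0 in from both sides at U = (19.600, -39.700). Then |GU| = |U − G| = 44.275.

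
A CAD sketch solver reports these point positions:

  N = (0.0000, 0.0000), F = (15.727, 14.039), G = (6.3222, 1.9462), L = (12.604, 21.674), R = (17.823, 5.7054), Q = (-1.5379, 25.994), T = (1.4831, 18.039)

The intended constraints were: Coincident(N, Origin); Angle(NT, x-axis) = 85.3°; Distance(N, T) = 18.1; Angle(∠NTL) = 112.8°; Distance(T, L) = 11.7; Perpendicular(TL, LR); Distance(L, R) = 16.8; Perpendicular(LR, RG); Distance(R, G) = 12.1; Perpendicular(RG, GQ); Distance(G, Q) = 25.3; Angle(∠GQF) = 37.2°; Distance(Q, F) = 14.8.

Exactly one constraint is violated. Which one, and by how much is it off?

Distance(Q, F) = 14.8 — off by 6.20.

N = (0.00, 0.00) ✓; NT at 85.30° ✓; |NT| = 18.10 ✓; ∠NTL = 112.8° ✓; |TL| = 11.70 ✓; ∠(TL, LR) = 90.00° ✓; |LR| = 16.80 ✓; ∠(LR, RG) = 90.00° ✓; |RG| = 12.10 ✓; ∠(RG, GQ) = 90.00° ✓; |GQ| = 25.30 ✓; ∠GQF = 37.20° ✓; |QF| = 21.00 ✗.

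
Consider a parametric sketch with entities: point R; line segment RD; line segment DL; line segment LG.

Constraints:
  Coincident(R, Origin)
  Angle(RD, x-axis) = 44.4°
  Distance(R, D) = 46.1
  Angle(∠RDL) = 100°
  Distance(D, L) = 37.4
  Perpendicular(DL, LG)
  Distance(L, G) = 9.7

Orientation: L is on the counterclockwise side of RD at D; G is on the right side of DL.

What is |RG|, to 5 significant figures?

71.397

R is at the origin; RD runs at 44.4° with length 46.1, so D = 46.1·(cos 44.4°, sin 44.4°) = (32.937, 32.254). ∠RDL = 100.0°, so DL runs at 44.4° + (180° − 100.0°) = 124.40° from the x-axis; with |DL| = 37.4, L = D + 37.4·(cos 124.40°, sin 124.40°) = (11.807, 63.114). The perpendicularity gives LG at right angles to DL; with |LG| = 9.7 on the right of DL, G = L + 9.7·(0.82511, 0.56497) = (19.811, 68.594). Then |RG| = |G − R| = 71.397.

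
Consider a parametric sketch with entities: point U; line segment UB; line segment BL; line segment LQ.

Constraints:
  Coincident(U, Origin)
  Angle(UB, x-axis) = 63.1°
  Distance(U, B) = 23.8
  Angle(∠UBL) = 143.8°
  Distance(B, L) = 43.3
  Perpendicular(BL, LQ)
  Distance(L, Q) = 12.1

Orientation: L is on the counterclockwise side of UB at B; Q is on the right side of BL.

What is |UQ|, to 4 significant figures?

67.76

U is at the origin; UB runs at 63.1° with length 23.8, so B = 23.8·(cos 63.1°, sin 63.1°) = (10.77, 21.22). ∠UBL = 143.8°, so BL runs at 63.1° + (180° − 143.8°) = 99.30° from the x-axis; with |BL| = 43.3, L = B + 43.3·(cos 99.30°, sin 99.30°) = (3.771, 63.96). BL is perpendicular to LQ; with |LQ| = 12.1 on the right of BL, Q = L + 12.1·(0.9869, 0.1616) = (15.71, 65.91). Then |UQ| = |Q − U| = 67.76.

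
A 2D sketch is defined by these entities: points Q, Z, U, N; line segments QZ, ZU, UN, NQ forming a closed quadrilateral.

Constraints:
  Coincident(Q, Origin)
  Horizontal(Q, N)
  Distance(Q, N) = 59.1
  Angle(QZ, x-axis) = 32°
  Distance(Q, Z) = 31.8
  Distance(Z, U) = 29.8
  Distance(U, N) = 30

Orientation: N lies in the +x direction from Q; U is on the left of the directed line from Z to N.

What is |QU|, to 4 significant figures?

61.49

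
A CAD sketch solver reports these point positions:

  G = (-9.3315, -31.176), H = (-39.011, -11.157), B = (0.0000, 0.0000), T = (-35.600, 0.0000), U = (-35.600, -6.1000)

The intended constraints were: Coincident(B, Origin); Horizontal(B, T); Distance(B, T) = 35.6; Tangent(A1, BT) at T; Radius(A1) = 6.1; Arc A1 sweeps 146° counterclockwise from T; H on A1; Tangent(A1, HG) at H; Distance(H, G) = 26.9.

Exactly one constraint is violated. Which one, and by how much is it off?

Distance(H, G) = 26.9 — off by 8.90.

B = (0.00, 0.00) ✓; B.y = 0.00, T.y = 0.00 ✓; |BT| = 35.60 ✓; ∠(UT, TB) = 90.00° ✓; |UT| = 6.100 ✓; bearing(U→H) − bearing(U→T) = 146.0° ✓; |UH| = 6.100 ✓; ∠(UH, HG) = 90.00° ✓; |HG| = 35.80 ✗.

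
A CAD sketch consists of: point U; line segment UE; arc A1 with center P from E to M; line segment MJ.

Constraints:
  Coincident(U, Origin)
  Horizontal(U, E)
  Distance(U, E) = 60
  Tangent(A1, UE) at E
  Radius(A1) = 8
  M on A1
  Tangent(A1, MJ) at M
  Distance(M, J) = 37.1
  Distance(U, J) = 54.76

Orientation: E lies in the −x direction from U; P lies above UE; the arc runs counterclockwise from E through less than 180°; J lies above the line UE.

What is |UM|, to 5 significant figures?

52.849

Checks: |PM| = 8.000 ✓; ∠(PM, MJ) = 90.00° ✓; |MJ| = 37.10 ✓; |UJ| = 54.76 ✓.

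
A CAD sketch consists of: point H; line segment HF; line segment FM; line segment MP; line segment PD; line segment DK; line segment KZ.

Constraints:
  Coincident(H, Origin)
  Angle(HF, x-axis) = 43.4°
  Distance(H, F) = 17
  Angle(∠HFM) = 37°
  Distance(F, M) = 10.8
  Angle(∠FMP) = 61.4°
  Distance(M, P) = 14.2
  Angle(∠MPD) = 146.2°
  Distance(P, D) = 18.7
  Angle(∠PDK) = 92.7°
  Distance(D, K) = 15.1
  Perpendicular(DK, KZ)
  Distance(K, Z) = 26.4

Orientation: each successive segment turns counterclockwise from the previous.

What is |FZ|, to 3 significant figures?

5.84

H is at the origin; HF runs at 43.4° with length 17.0, so F = (12.4, 11.7). ∠HFM = 37.0° gives FM at -174° from the x-axis; with |FM| = 10.8, M = (1.62, 10.5). ∠FMP = 61.4° gives MP at -55.0° from the x-axis; with |MP| = 14.2, P = (9.76, -1.16). ∠MPD = 146.2° gives PD at -21.2° from the x-axis; with |PD| = 18.7, D = (27.2, -7.92). ∠PDK = 92.7° gives DK at 66.1° from the x-axis; with |DK| = 15.1, K = (33.3, 5.89). The perpendicularity gives KZ at right angles to DK, so KZ runs at 156°; with |KZ| = 26.4, Z = (9.18, 16.6). Then |FZ| = |Z − F| = 5.84.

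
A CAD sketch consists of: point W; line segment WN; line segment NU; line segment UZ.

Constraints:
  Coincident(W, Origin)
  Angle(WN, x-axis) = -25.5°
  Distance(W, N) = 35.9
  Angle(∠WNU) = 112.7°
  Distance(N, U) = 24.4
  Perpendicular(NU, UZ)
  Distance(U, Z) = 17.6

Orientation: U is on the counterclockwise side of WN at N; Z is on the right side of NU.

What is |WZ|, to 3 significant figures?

63.5

W is at the origin; WN runs at -25.5° with length 35.9, so N = 35.9·(cos -25.5°, sin -25.5°) = (32.4, -15.5). ∠WNU = 112.7°, so NU runs at -25.5° + (180° − 112.7°) = 41.8° from the x-axis; with |NU| = 24.4, U = N + 24.4·(cos 41.8°, sin 41.8°) = (50.6, 0.808). NU is perpendicular to UZ; with |UZ| = 17.6 on the right of NU, Z = U + 17.6·(0.667, -0.745) = (62.3, -12.3). Then |WZ| = |Z − W| = 63.5.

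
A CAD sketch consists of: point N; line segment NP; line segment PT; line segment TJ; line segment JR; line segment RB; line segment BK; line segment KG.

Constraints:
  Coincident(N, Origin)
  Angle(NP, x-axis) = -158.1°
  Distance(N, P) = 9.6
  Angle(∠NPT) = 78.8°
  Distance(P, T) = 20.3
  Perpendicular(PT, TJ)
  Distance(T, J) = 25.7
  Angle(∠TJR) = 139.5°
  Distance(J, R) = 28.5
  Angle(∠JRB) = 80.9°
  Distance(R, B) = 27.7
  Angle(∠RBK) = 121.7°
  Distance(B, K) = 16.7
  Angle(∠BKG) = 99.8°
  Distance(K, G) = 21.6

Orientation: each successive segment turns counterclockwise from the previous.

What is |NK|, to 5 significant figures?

12.930

N is at the origin; NP runs at -158.1° with length 9.6, so P = (-8.9072, -3.5807). ∠NPT = 78.8° gives PT at -56.900° from the x-axis; with |PT| = 20.3, T = (2.1786, -20.586). The perpendicularity gives TJ at right angles to PT, so TJ runs at 33.100°; with |TJ| = 25.7, J = (23.708, -6.5516). ∠TJR = 139.5° gives JR at 73.600° from the x-axis; with |JR| = 28.5, R = (31.755, 20.789). ∠JRB = 80.9° gives RB at 172.70° from the x-axis; with |RB| = 27.7, B = (4.2793, 24.309). ∠RBK = 121.7° gives BK at -129.00° from the x-axis; with |BK| = 16.7, K = (-6.2304, 11.330). Then |NK| = |K − N| = 12.930.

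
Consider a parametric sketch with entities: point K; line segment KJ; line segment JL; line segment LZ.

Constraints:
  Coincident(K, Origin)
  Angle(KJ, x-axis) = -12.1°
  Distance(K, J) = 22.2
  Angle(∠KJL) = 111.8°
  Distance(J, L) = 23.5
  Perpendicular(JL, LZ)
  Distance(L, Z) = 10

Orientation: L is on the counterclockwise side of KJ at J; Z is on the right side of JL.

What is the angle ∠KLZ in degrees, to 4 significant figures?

123.0°

∠KJL = 111.8°, so JL runs at -12.1° + (180° − 111.8°) = 56.10° from the x-axis; with |JL| = 23.5, L = J + 23.5·(cos 56.10°, sin 56.10°) = (34.81, 14.85). JL ⟂ LZ; with |LZ| = 10.0 on the right of JL, Z = L + 10.0·(0.8300, -0.5577) = (43.11, 9.274). Then cos ∠KLZ = LK·LZ / (|LK||LZ|), giving 123.0°.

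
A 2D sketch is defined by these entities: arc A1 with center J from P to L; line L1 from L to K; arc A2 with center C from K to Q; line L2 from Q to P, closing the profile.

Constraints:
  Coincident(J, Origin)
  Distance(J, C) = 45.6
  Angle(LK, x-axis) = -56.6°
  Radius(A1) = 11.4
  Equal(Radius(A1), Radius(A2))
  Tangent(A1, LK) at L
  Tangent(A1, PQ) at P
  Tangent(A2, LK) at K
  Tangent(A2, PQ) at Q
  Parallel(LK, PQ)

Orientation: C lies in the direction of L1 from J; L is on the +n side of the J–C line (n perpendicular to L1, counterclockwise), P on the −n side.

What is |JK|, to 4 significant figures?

47.00

Tangency of A1 to both parallel lines with radius 11.4 puts L and P at J ± 11.4·n: L = (9.517, 6.275), P = (-9.517, -6.275). Equal radii place K and Q the same way about C: K = C + 11.4·n = (34.62, -31.79), Q = C − 11.4·n = (15.58, -44.34). Then |JK| = |K − J| = 47.00.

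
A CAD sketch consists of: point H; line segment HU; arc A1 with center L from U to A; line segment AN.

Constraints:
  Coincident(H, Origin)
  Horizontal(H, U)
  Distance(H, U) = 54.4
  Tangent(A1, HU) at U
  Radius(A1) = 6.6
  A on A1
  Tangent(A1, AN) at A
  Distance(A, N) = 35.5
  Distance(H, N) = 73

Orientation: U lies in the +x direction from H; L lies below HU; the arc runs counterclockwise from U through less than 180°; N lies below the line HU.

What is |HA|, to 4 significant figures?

48.92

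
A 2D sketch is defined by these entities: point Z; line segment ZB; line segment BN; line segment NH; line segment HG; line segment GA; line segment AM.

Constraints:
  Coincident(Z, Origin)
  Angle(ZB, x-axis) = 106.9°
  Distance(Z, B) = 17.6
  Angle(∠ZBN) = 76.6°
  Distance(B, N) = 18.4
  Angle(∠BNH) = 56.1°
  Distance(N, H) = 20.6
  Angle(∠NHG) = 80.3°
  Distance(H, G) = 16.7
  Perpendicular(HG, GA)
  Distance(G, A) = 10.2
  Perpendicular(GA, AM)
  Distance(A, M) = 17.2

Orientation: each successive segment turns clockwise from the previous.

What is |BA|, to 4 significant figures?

2.585

Z is at the origin; ZB runs at 106.9° with length 17.6, so B = (-5.116, 16.84). ∠ZBN = 76.6° gives BN at 3.500° from the x-axis; with |BN| = 18.4, N = (13.25, 17.96). ∠BNH = 56.1° gives NH at -120.4° from the x-axis; with |NH| = 20.6, H = (2.825, 0.1954). ∠NHG = 80.3° gives HG at 139.9° from the x-axis; with |HG| = 16.7, G = (-9.949, 10.95). HG is perpendicular to GA, so GA runs at 49.90°; with |GA| = 10.2, A = (-3.379, 18.75). Then |BA| = |A − B| = 2.585.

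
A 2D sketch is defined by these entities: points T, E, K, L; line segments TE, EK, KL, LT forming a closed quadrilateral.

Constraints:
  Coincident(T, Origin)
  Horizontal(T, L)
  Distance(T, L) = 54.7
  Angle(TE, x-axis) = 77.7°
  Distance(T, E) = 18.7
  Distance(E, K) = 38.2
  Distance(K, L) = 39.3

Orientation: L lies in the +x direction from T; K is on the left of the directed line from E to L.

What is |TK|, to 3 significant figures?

52.1

T is at the origin; TL is horizontal with |TL| = 54.7 and L in +x, so L = (54.7, 0). TE runs at 77.7° with |TE| = 18.7, so E = (3.98, 18.3). K is determined by |EK| = 38.2 and |KL| = 39.3 together: it lies at the intersection of circle(E, 38.2) and circle(L, 39.3). With |EL| = 53.9, the foot of the radical line on EL is 26.2 from E and the perpendicular offset is √(38.2² − 26.2²) = 27.8. Taking the left-of-EL solution: K = (38.0, 35.6).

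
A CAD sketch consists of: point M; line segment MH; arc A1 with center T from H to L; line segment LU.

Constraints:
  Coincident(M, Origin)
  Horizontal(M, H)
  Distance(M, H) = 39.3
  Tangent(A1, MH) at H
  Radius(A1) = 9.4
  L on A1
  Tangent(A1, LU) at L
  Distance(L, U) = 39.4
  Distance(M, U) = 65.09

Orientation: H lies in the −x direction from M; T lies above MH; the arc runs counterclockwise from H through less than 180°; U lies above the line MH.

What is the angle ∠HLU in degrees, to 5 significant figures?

126.46°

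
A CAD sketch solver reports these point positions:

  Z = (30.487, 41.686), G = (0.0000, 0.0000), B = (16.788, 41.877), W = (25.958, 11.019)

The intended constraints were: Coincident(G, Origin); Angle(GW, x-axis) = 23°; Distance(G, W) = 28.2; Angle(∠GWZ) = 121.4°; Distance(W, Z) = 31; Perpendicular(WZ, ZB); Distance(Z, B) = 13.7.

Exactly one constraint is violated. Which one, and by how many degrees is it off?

Perpendicular(WZ, ZB) — off by 7.60°.

G = (0.00, 0.00) ✓; GW at 23.00° ✓; |GW| = 28.20 ✓; ∠GWZ = 121.4° ✓; |WZ| = 31.00 ✓; ∠(WZ, ZB) = 97.60° ✗; |ZB| = 13.70 ✓.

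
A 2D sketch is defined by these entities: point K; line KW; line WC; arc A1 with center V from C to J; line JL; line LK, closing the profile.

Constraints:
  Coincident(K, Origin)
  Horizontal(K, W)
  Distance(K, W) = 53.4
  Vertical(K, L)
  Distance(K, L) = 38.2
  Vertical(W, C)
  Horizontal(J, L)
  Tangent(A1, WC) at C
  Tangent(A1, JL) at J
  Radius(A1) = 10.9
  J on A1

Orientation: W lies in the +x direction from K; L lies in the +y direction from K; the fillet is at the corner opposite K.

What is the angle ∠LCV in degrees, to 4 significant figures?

11.54°

The virtual corner opposite K is at (53.40, 38.20). The tangent condition forces VC to be normal to WC and tangency of A1 to JL means the radius VJ is perpendicular to JL, with radius 10.9, so the center V sits 10.9 in from both sides at V = (42.50, 27.30). That places the tangent points at C = (53.40, 27.30) on WC and J = (42.50, 38.20) on JL. Then cos ∠LCV = CL·CV / (|CL||CV|), giving 11.54°.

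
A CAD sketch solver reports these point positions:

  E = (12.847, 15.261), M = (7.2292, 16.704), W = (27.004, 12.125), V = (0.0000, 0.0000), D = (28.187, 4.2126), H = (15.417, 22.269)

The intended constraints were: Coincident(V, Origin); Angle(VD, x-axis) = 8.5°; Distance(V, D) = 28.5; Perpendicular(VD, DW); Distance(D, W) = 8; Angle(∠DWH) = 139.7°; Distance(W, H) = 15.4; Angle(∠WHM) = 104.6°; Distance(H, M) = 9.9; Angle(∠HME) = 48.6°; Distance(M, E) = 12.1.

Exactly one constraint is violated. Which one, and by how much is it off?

Distance(M, E) = 12.1 — off by 6.30.

V = (0.00, 0.00) ✓; VD at 8.500° ✓; |VD| = 28.50 ✓; ∠(VD, DW) = 90.00° ✓; |DW| = 8.000 ✓; ∠DWH = 139.7° ✓; |WH| = 15.40 ✓; ∠WHM = 104.6° ✓; |HM| = 9.900 ✓; ∠HME = 48.61° ✓; |ME| = 5.800 ✗.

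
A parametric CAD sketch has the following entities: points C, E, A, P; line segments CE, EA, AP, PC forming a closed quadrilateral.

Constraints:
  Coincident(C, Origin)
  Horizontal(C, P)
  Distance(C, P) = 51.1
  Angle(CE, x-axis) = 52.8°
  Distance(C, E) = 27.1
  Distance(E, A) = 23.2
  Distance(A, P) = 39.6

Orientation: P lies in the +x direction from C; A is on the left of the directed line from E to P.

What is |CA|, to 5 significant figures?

49.904

Checks: CE at 52.80° ✓; |EA| = 23.20 ✓; |AP| = 39.60 ✓.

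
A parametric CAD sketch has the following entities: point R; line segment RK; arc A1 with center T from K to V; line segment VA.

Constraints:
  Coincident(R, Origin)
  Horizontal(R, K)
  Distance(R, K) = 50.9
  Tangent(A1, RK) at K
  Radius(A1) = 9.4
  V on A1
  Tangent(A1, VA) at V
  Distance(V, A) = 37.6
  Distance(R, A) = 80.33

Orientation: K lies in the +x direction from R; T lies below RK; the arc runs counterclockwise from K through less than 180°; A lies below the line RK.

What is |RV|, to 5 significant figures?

46.076

Checks: ∠(TK, KR) = 90.00° ✓; |TK| = 9.400 ✓; |TV| = 9.400 ✓; ∠(TV, VA) = 90.00° ✓; |VA| = 37.60 ✓; |RA| = 80.33 ✓.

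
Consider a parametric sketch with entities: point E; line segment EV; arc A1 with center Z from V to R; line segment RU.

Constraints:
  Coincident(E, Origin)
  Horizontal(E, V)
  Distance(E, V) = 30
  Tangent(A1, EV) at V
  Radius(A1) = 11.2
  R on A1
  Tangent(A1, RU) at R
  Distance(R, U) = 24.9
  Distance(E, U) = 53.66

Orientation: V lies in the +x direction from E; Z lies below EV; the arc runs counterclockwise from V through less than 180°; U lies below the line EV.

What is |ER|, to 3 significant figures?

28.8

E is at the origin; EV is horizontal with |EV| = 30.0 and V on the +x side, so V = (30.0, 0.00). The tangent condition forces ZV to be normal to EV, so Z = V + (0, -11.2) = (30.0, -11.2). Since ZR ⟂ RU (tangency), |ZU| = √(11.2² + 24.9²) = 27.3 regardless of where R sits on A1. So U lies on both circle(E, 53.66) and circle(Z, 27.3); the below-EV intersection is U = (38.8, -37.0). R is the foot of the tangent from U: R = (21.8, -18.9).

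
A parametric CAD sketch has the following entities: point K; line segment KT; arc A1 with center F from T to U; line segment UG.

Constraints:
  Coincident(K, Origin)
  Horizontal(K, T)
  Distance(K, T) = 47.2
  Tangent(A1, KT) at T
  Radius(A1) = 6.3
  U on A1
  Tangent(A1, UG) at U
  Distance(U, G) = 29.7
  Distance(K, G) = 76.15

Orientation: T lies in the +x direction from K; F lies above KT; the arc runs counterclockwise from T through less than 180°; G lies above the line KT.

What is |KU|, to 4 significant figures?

51.70

Checks: |FU| = 6.300 ✓; ∠(FU, UG) = 90.00° ✓; |UG| = 29.70 ✓; |KG| = 76.15 ✓.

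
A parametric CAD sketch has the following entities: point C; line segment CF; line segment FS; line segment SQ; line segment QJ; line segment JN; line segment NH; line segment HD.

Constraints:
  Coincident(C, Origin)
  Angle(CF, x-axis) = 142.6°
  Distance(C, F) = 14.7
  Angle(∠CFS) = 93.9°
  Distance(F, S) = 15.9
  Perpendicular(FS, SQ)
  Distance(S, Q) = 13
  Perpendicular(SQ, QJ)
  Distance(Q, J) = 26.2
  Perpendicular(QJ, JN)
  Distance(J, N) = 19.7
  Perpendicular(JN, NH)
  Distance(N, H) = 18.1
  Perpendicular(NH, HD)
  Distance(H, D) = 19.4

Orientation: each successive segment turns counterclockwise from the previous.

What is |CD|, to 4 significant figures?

9.017

JN ⟂ NH, so NH runs at -131.3°; with |NH| = 18.1, H = (-21.86, 7.491). NH ⟂ HD, so HD runs at -41.30°; with |HD| = 19.4, D = (-7.285, -5.313). Then |CD| = |D − C| = 9.017.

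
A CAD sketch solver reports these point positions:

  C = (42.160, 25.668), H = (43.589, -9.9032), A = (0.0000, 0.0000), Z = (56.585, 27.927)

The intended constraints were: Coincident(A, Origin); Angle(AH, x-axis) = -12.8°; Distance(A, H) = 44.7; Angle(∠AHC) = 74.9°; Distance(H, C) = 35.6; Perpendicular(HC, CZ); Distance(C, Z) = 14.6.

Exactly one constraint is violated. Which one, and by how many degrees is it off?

Perpendicular(HC, CZ) — off by 6.60°.

A = (0.00, 0.00) ✓; AH at -12.80° ✓; |AH| = 44.70 ✓; ∠AHC = 74.90° ✓; |HC| = 35.60 ✓; ∠(HC, CZ) = 83.40° ✗; |CZ| = 14.60 ✓.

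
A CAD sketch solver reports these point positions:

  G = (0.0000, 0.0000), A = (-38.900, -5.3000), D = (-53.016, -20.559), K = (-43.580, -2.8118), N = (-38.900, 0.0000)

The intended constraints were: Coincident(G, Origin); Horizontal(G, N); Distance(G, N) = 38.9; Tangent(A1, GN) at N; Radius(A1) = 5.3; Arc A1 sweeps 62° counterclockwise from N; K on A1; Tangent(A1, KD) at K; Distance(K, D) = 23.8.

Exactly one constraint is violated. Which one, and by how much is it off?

Distance(K, D) = 23.8 — off by 3.70.

G = (0.00, 0.00) ✓; G.y = 0.00, N.y = 0.00 ✓; |GN| = 38.90 ✓; ∠(AN, NG) = 90.00° ✓; |AN| = 5.300 ✓; bearing(A→K) − bearing(A→N) = 62.00° ✓; |AK| = 5.300 ✓; ∠(AK, KD) = 90.00° ✓; |KD| = 20.10 ✗.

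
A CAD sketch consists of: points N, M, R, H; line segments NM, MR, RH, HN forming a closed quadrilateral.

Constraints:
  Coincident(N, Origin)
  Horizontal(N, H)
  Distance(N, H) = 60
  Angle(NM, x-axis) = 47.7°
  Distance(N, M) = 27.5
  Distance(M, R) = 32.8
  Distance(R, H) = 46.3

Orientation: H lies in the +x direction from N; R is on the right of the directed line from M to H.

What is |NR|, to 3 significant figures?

19.7

Checks: |MR| = 32.80 ✓; |RH| = 46.30 ✓.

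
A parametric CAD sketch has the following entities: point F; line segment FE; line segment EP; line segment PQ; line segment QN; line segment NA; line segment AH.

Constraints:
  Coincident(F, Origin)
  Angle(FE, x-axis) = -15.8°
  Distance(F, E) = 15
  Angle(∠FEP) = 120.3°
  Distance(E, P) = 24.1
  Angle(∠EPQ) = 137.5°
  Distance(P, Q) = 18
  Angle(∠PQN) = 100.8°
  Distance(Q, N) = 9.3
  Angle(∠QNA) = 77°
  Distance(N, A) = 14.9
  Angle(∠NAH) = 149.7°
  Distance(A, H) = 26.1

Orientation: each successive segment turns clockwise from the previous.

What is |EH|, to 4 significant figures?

21.75

∠QNA = 77.0° gives NA at 59.80° from the x-axis; with |NA| = 14.9, A = (10.63, -27.68). ∠NAH = 149.7° gives AH at 29.50° from the x-axis; with |AH| = 26.1, H = (33.34, -14.83). Then |EH| = |H − E| = 21.75.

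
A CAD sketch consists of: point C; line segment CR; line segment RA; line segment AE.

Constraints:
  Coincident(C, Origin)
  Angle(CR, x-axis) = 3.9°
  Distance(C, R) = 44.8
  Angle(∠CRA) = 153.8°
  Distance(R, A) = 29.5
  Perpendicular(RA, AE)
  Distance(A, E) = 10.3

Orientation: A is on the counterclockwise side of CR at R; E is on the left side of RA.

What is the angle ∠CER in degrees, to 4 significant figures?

26.99°

C is at the origin; CR runs at 3.9° with length 44.8, so R = 44.8·(cos 3.9°, sin 3.9°) = (44.70, 3.047). ∠CRA = 153.8°, so RA runs at 3.9° + (180° − 153.8°) = 30.10° from the x-axis; with |RA| = 29.5, A = R + 29.5·(cos 30.10°, sin 30.10°) = (70.22, 17.84). The perpendicularity gives AE at right angles to RA; with |AE| = 10.3 on the left of RA, E = A + 10.3·(-0.5015, 0.8652) = (65.05, 26.75). Then cos ∠CER = EC·ER / (|EC||ER|), giving 26.99°.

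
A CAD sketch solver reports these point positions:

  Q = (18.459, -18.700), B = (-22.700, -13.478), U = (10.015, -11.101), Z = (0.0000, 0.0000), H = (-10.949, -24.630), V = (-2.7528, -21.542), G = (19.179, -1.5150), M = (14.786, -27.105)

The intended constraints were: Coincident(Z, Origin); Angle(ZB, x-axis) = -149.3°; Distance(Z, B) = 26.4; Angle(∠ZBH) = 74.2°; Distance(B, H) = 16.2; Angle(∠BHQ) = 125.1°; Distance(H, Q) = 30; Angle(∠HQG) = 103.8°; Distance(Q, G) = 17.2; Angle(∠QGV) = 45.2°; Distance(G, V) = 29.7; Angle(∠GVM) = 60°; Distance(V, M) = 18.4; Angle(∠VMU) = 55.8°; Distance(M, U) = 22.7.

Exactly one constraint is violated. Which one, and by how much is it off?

Distance(M, U) = 22.7 — off by 6.00.

Z = (0.00, 0.00) ✓; ZB at -149.3° ✓; |ZB| = 26.40 ✓; ∠ZBH = 74.20° ✓; |BH| = 16.20 ✓; ∠BHQ = 125.1° ✓; |HQ| = 30.00 ✓; ∠HQG = 103.8° ✓; |QG| = 17.20 ✓; ∠QGV = 45.20° ✓; |GV| = 29.70 ✓; ∠GVM = 60.00° ✓; |VM| = 18.40 ✓; ∠VMU = 55.80° ✓; |MU| = 16.70 ✗.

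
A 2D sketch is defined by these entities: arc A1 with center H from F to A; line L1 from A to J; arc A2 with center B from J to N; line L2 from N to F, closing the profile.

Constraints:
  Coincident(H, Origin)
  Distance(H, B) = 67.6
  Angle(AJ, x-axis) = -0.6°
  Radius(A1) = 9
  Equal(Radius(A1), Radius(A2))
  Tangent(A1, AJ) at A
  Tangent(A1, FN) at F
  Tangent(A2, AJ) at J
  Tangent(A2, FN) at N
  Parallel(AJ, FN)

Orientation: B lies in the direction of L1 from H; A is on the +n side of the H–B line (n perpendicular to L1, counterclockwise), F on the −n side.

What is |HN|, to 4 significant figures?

68.20

The slot axis is L1's direction at -0.6°, so u = (cos -0.6°, sin -0.6°) = (0.9999, -0.01047) and n = (−sin -0.6°, cos -0.6°) = (0.01047, 0.9999). H is at the origin and B lies 67.6 along u from H, so B = 67.6·u = (67.60, -0.7079). Tangency of A1 to both parallel lines with radius 9.0 puts A and F at H ± 9.0·n: A = (0.09425, 9.000), F = (-0.09425, -9.000). Equal radii place J and N the same way about B: J = B + 9.0·n = (67.69, 8.292), N = B − 9.0·n = (67.50, -9.707). Then |HN| = |N − H| = 68.20.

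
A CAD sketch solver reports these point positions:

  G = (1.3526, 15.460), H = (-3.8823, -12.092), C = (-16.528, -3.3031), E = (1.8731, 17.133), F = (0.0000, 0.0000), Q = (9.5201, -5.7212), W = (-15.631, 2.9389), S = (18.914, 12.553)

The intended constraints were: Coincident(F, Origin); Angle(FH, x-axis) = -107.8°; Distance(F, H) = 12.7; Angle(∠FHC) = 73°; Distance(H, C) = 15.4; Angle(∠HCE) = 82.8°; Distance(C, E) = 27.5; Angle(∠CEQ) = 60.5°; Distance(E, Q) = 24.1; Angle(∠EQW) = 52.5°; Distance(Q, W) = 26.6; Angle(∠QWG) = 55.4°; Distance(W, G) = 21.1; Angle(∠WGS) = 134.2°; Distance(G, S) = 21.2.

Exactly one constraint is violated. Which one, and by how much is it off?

Distance(G, S) = 21.2 — off by 3.40.

F = (0.00, 0.00) ✓; FH at -107.8° ✓; |FH| = 12.70 ✓; ∠FHC = 73.00° ✓; |HC| = 15.40 ✓; ∠HCE = 82.80° ✓; |CE| = 27.50 ✓; ∠CEQ = 60.50° ✓; |EQ| = 24.10 ✓; ∠EQW = 52.50° ✓; |QW| = 26.60 ✓; ∠QWG = 55.40° ✓; |WG| = 21.10 ✓; ∠WGS = 134.2° ✓; |GS| = 17.80 ✗.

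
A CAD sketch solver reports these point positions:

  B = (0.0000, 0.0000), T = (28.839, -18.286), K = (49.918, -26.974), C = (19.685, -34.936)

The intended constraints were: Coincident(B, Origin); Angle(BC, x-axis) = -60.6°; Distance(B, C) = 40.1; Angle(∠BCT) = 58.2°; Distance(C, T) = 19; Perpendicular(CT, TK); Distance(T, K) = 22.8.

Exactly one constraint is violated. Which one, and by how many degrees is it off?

Perpendicular(CT, TK) — off by 6.40°.

B = (0.00, 0.00) ✓; BC at -60.60° ✓; |BC| = 40.10 ✓; ∠BCT = 58.20° ✓; |CT| = 19.00 ✓; ∠(CT, TK) = 83.60° ✗; |TK| = 22.80 ✓.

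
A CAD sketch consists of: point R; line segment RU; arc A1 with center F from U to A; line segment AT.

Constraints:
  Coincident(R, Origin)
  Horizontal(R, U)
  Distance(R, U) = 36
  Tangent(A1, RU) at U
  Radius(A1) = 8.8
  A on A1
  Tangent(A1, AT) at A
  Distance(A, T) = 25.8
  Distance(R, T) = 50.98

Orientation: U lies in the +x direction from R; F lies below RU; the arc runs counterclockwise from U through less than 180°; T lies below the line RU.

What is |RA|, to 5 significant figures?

30.028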